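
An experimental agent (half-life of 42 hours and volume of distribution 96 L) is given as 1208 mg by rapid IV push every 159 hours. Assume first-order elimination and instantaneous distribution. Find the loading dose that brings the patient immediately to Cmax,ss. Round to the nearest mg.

1302 mg

f = (1/2)^(159/42) ≈ 0.072508; accumulation ratio R = 1/(1−f) ≈ 1.07818.
Loading dose to hit Cmax,ss on first dose: D_load = D_maint·R ≈ 1208 × 1.07818 ≈ 1302.44 mg.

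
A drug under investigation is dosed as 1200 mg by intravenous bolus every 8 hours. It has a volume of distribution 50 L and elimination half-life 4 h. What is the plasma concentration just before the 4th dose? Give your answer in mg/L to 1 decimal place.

7.9 mg/L

f = (1/2)^(τ/t½) = (1/2)^(8/4) ≈ 0.2500.
C₀ = D/Vd = 1200/50 ≈ 24.000 mg/L.
Before the 4th dose, 3 doses have been given. Superposition: Cmin = C₀·(f + f² + … + f^3).
≈ 24.000 × (0.2500 + 0.0625 + 0.0156) ≈ 24.000 × 0.3281 ≈ 7.874 mg/L.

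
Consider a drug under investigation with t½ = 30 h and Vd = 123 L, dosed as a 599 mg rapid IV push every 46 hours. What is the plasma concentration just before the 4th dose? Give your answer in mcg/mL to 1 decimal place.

2.5 mcg/mL

f = (1/2)^(τ/t½) = (1/2)^(46/30) ≈ 0.3455.
C₀ = D/Vd = 599/123 ≈ 4.870 mcg/mL.
Before the 4th dose, 3 doses have been given. Superposition: Cmin = C₀·(f + f² + … + f^3).
≈ 4.870 × (0.3455 + 0.1194 + 0.0412) ≈ 4.870 × 0.5061 ≈ 2.465 mcg/mL.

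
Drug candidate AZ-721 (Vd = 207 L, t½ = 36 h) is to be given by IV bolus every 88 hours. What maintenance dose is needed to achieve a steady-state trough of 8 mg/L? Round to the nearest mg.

7358 mg

τ/t½ = 88/36 ≈ 2.4444, so f = (1/2)^(88/36) ≈ 0.183717.
Cmin,ss = (D/Vd)·f/(1−f), so D = Cmin,ss·Vd·(1−f)/f.
D = 8 × 207 × (1−f)/f ≈ 8 × 207 × 4.44315 ≈ 7357.86 mg.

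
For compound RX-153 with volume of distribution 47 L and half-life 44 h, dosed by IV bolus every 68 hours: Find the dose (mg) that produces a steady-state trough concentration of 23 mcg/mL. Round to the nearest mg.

τ/t½ = 68/44 ≈ 1.5455, so f = (1/2)^(68/44) ≈ 0.342588.
Cmin,ss = (D/Vd)·f/(1−f), so D = Cmin,ss·Vd·(1−f)/f.
D = 23 × 47 × (1−f)/f ≈ 23 × 47 × 1.91896 ≈ 2074.40 mg.

2074 mg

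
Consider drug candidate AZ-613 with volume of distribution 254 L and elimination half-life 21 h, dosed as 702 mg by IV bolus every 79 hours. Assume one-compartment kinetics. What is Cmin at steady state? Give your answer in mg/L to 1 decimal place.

Over one 79-h interval, 79/21 ≈ 3.7619 half-lives elapse, leaving f ≈ 0.0737 of each dose.
Accumulation ratio R = 1/(1 − f) ≈ 1/0.9263 ≈ 1.0796.
Single-dose peak C₀ = D/Vd = 702/254 ≈ 2.764 mg/L.
Steady-state peak Cmax,ss = C₀·R ≈ 2.764 × 1.0796 ≈ 2.984 mg/L.
One interval later, Cmin,ss = Cmax,ss·e^(−kτ) ≈ 2.984 × 0.0737 ≈ 0.220 mg/L.

0.2 mg/L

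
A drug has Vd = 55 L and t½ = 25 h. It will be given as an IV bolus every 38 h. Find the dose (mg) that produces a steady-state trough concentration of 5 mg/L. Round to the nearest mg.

514 mg

τ/t½ = 38/25 ≈ 1.52, so f = (1/2)^(38/25) ≈ 0.348686.
Cmin,ss = (D/Vd)·f/(1−f), so D = Cmin,ss·Vd·(1−f)/f.
D = 5 × 55 × (1−f)/f ≈ 5 × 55 × 1.86791 ≈ 513.68 mg.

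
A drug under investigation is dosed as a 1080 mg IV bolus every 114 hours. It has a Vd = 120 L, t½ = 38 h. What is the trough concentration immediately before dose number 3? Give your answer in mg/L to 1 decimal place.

f = (1/2)^(τ/t½) = (1/2)^(114/38) ≈ 0.1250.
C₀ = D/Vd = 1080/120 ≈ 9.000 mg/L.
Before the 3rd dose, 2 doses have been given. Superposition: Cmin = C₀·(f + f²).
≈ 9.000 × (0.1250 + 0.0156) ≈ 9.000 × 0.1406 ≈ 1.265 mg/L.

1.3 mg/L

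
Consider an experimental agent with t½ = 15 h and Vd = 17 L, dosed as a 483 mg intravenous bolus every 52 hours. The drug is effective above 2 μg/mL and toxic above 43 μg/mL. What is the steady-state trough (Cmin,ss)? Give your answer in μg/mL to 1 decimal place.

2.8 μg/mL

τ/t½ = 52/15 ≈ 3.4667, so fraction remaining f = (1/2)^(52/15) ≈ 0.0905.
Accumulation ratio R = 1/(1 − f) ≈ 1/0.9095 ≈ 1.0995.
Single-dose peak C₀ = D/Vd = 483/17 ≈ 28.412 μg/mL.
Cmax,ss = C₀/(1 − f) ≈ 28.412/0.9095 ≈ 31.239 μg/mL.
One interval later, Cmin,ss = Cmax,ss·e^(−kτ) ≈ 31.239 × 0.0905 ≈ 2.827 μg/mL.
Trough 2.8 μg/mL vs MEC 2 μg/mL: adequate.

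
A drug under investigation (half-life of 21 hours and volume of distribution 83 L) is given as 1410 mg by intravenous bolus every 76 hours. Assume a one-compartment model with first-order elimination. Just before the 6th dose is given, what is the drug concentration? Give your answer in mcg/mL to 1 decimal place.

1.5 mcg/mL

f = (1/2)^(τ/t½) = (1/2)^(76/21) ≈ 0.0814.
C₀ = D/Vd = 1410/83 ≈ 16.988 mcg/mL.
Before the 6th dose, 5 doses have been given. Superposition: Cmin = C₀·(f + f² + … + f^5).
≈ 16.988 × (0.0814 + 0.0066 + 0.0005 + 0.0000 + 0.0000) ≈ 16.988 × 0.0885 ≈ 1.503 mcg/mL.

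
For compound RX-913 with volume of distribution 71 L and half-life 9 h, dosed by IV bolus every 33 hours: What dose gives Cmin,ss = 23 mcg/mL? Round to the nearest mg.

19105 mg

τ/t½ = 33/9 ≈ 3.6667, so f = (1/2)^(33/9) ≈ 0.078745.
Cmin,ss = (D/Vd)·f/(1−f), so D = Cmin,ss·Vd·(1−f)/f.
D = 23 × 71 × (1−f)/f ≈ 23 × 71 × 11.69922 ≈ 19104.83 mg.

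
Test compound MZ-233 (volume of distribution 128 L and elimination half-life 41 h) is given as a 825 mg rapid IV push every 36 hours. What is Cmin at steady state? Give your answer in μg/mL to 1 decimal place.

7.7 μg/mL

k = ln2/t½ = ln2/41 ≈ 0.016906 h⁻¹; fraction remaining f = e^(−kτ) = e^(−0.016906×36) ≈ 0.5441.
At steady state, accumulation factor R = 1/(1 − e^(−kτ)) ≈ 2.1935.
Each bolus raises the concentration by D/Vd = 825/128 ≈ 6.445 μg/mL.
Cmax,ss = C₀/(1 − f) ≈ 6.445/0.4559 ≈ 14.137 μg/mL.
One interval later, Cmin,ss = Cmax,ss·e^(−kτ) ≈ 14.137 × 0.5441 ≈ 7.692 μg/mL.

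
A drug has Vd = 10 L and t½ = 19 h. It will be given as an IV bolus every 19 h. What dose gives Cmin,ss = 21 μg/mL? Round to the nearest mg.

τ/t½ = 19/19 ≈ 1, so f = (1/2)^(19/19) ≈ 0.500000.
Cmin,ss = (D/Vd)·f/(1−f), so D = Cmin,ss·Vd·(1−f)/f.
D = 21 × 10 × (1−f)/f ≈ 21 × 10 × 1.00000 ≈ 210.00 mg.

210 mg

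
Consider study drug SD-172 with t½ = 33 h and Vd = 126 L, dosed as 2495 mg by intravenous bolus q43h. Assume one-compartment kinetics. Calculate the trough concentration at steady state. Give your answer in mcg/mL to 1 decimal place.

13.5 mcg/mL

Over one 43-h interval, 43/33 ≈ 1.303 half-lives elapse, leaving f ≈ 0.4053 of each dose.
Accumulation ratio R = 1/(1 − f) ≈ 1/0.5947 ≈ 1.6815.
Each bolus raises the concentration by D/Vd = 2495/126 ≈ 19.802 mcg/mL.
Steady-state peak Cmax,ss = C₀·R ≈ 19.802 × 1.6815 ≈ 33.297 mcg/mL.
One interval later, Cmin,ss = Cmax,ss·e^(−kτ) ≈ 33.297 × 0.4053 ≈ 13.495 mcg/mL.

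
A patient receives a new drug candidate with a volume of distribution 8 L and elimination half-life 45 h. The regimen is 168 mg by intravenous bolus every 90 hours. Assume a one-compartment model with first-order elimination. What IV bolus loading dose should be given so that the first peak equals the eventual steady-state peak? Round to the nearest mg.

224 mg

f = (1/2)^(90/45) ≈ 0.250000; accumulation ratio R = 1/(1−f) ≈ 1.33333.
Loading dose to hit Cmax,ss on first dose: D_load = D_maint·R ≈ 168 × 1.33333 ≈ 224.00 mg.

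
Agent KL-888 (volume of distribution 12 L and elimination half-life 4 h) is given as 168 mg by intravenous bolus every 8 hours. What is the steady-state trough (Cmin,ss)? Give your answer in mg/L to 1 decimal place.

The dosing interval is 2 half-lives, so f = 2^(−2) = 0.25.
At steady state, R = 1/(1 − 0.25) = 4/3.
Single-dose peak C₀ = D/Vd = 168/12 = 14 mg/L.
Steady-state peak Cmax,ss = C₀·R = 14 × 4/3 ≈ 18.667 mg/L.
Steady-state trough Cmin,ss = Cmax,ss·f ≈ 18.667 × 0.25 ≈ 4.667 mg/L.

4.7 mg/L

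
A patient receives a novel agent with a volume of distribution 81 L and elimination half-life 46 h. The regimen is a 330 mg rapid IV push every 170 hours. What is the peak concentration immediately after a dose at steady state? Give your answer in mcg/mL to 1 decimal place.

4.4 mcg/mL

Over one 170-h interval, 170/46 ≈ 3.6957 half-lives elapse, leaving f ≈ 0.0772 of each dose.
At steady state, accumulation factor R = 1/(1 − e^(−kτ)) ≈ 1.0837.
Single-dose peak C₀ = D/Vd = 330/81 ≈ 4.074 mcg/mL.
Steady-state peak Cmax,ss = C₀·R ≈ 4.074 × 1.0837 ≈ 4.415 mcg/mL.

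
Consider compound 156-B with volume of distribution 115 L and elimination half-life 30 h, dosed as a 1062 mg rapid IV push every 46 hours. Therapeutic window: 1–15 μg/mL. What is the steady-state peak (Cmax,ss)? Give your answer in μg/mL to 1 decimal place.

14.1 μg/mL

Over one 46-h interval, 46/30 ≈ 1.5333 half-lives elapse, leaving f ≈ 0.3455 of each dose.
Accumulation ratio R = 1/(1 − f) ≈ 1/0.6545 ≈ 1.5279.
Each bolus raises the concentration by D/Vd = 1062/115 ≈ 9.235 μg/mL.
Steady-state peak Cmax,ss = C₀·R ≈ 9.235 × 1.5279 ≈ 14.110 μg/mL.
Peak 14.1 μg/mL vs MTC 15 μg/mL: below toxic threshold.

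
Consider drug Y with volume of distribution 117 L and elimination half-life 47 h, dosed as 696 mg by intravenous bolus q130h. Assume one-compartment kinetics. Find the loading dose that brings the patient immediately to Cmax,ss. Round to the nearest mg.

816 mg

f = (1/2)^(130/47) ≈ 0.147016; accumulation ratio R = 1/(1−f) ≈ 1.17235.
Loading dose to hit Cmax,ss on first dose: D_load = D_maint·R ≈ 696 × 1.17235 ≈ 815.96 mg.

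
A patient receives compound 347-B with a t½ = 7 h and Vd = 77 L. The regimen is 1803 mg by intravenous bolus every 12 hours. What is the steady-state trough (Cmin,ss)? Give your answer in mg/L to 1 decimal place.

10.3 mg/L

Over one 12-h interval, 12/7 ≈ 1.7143 half-lives elapse, leaving f ≈ 0.3048 of each dose.
Accumulation ratio R = 1/(1 − f) ≈ 1/0.6952 ≈ 1.4384.
Single-dose peak C₀ = D/Vd = 1803/77 ≈ 23.416 mg/L.
Cmax,ss = C₀/(1 − f) ≈ 23.416/0.6952 ≈ 33.682 mg/L.
One interval later, Cmin,ss = Cmax,ss·e^(−kτ) ≈ 33.682 × 0.3048 ≈ 10.266 mg/L.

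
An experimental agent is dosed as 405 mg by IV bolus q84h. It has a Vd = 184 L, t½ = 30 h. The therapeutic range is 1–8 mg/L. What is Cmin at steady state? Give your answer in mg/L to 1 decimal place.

0.4 mg/L

τ/t½ = 84/30 ≈ 2.8, so fraction remaining f = (1/2)^(84/30) ≈ 0.1436.
Accumulation ratio R = 1/(1 − f) ≈ 1/0.8564 ≈ 1.1677.
Each bolus raises the concentration by D/Vd = 405/184 ≈ 2.201 mg/L.
Steady-state peak Cmax,ss = C₀·R ≈ 2.201 × 1.1677 ≈ 2.570 mg/L.
Steady-state trough Cmin,ss = Cmax,ss·f ≈ 2.570 × 0.1436 ≈ 0.369 mg/L.
Trough 0.4 mg/L vs MEC 1 mg/L: subtherapeutic.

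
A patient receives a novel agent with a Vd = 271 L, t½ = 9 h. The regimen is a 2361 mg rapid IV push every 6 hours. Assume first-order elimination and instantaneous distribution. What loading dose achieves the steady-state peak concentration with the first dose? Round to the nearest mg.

6380 mg

f = (1/2)^(6/9) ≈ 0.629961; accumulation ratio R = 1/(1−f) ≈ 2.70242.
Loading dose to hit Cmax,ss on first dose: D_load = D_maint·R ≈ 2361 × 2.70242 ≈ 6380.41 mg.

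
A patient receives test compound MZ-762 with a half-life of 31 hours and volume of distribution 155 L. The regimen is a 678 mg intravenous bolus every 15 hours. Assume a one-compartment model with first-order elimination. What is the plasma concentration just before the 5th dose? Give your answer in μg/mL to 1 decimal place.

f = (1/2)^(τ/t½) = (1/2)^(15/31) ≈ 0.7151.
C₀ = D/Vd = 678/155 ≈ 4.374 μg/mL.
Before the 5th dose, 4 doses have been given. Superposition: Cmin = C₀·(f + f² + … + f^4).
≈ 4.374 × (0.7151 + 0.5114 + 0.3657 + 0.2615) ≈ 4.374 × 1.8537 ≈ 8.108 μg/mL.

8.1 μg/mL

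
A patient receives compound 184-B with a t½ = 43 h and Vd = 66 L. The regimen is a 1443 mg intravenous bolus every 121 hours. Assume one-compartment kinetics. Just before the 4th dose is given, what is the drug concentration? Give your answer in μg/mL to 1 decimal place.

f = (1/2)^(τ/t½) = (1/2)^(121/43) ≈ 0.1422.
C₀ = D/Vd = 1443/66 ≈ 21.864 μg/mL.
Before the 4th dose, 3 doses have been given. Superposition: Cmin = C₀·(f + f² + … + f^3).
≈ 21.864 × (0.1422 + 0.0202 + 0.0029) ≈ 21.864 × 0.1653 ≈ 3.614 μg/mL.

3.6 μg/mL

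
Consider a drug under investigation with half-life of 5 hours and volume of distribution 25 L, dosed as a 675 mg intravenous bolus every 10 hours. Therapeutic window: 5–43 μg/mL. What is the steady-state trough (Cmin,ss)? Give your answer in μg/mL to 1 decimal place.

τ = 10 h = 2 half-lives, so f = (1/2)^2 = 0.25.
At steady state, R = 1/(1 − 0.25) = 4/3.
Single-dose peak C₀ = D/Vd = 675/25 = 27 μg/mL.
Steady-state peak Cmax,ss = C₀·R = 27 × 4/3 ≈ 36.000 μg/mL.
Steady-state trough Cmin,ss = Cmax,ss·f ≈ 36.000 × 0.25 ≈ 9.000 μg/mL.
Trough 9.0 μg/mL vs MEC 5 μg/mL: adequate.

9.0 μg/mL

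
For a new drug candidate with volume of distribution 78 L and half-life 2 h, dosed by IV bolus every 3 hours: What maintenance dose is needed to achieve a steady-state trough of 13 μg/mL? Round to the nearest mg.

τ/t½ = 3/2 ≈ 1.5, so f = (1/2)^(3/2) ≈ 0.353553.
Cmin,ss = (D/Vd)·f/(1−f), so D = Cmin,ss·Vd·(1−f)/f.
D = 13 × 78 × (1−f)/f ≈ 13 × 78 × 1.82843 ≈ 1854.03 mg.

1854 mg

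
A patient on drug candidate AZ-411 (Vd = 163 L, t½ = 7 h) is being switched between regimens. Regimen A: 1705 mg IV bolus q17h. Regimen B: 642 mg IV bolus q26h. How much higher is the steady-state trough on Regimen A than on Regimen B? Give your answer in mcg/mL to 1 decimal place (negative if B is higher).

Regimen A: f = (1/2)^(17/7) ≈ 0.1857; Cmin,ss = (1705/163)·f/(1−f) ≈ 2.385 mcg/mL.
Regimen B: f = (1/2)^(26/7) ≈ 0.0762; Cmin,ss = (642/163)·f/(1−f) ≈ 0.325 mcg/mL.
Difference ≈ 2.385 − 0.325 ≈ 2.060 mcg/mL.

2.1 mcg/mL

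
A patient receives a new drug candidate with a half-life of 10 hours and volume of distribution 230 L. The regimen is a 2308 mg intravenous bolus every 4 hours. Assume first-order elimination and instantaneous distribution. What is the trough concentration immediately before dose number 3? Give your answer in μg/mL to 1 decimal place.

13.4 μg/mL

f = (1/2)^(τ/t½) = (1/2)^(4/10) ≈ 0.7579.
C₀ = D/Vd = 2308/230 ≈ 10.035 μg/mL.
Before the 3rd dose, 2 doses have been given. Superposition: Cmin = C₀·(f + f²).
≈ 10.035 × (0.7579 + 0.5744) ≈ 10.035 × 1.3323 ≈ 13.370 μg/mL.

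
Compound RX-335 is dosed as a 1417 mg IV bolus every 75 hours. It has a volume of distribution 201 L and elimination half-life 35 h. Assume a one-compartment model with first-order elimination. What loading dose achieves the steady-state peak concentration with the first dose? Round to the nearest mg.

1832 mg

f = (1/2)^(75/35) ≈ 0.226431; accumulation ratio R = 1/(1−f) ≈ 1.29271.
Loading dose to hit Cmax,ss on first dose: D_load = D_maint·R ≈ 1417 × 1.29271 ≈ 1831.77 mg.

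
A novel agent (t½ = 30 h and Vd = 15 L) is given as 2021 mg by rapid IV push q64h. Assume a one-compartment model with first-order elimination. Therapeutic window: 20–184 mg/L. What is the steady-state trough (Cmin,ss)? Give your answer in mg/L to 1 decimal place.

τ/t½ = 64/30 ≈ 2.1333, so fraction remaining f = (1/2)^(64/30) ≈ 0.2279.
Single-dose peak C₀ = D/Vd = 2021/15 ≈ 134.733 mg/L.
Steady-state trough Cmin,ss = C₀·f/(1−f) ≈ 134.733 × 0.2279/0.7721 ≈ 39.769 mg/L.
Trough 39.8 mg/L vs MEC 20 mg/L: adequate.

39.8 mg/L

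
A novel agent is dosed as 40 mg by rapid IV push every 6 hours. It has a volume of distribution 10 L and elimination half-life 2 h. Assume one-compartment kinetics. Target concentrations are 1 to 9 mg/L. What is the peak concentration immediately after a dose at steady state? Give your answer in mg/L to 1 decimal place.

4.6 mg/L

τ = 6 h = 3 half-lives, so f = (1/2)^3 = 0.125.
At steady state, R = 1/(1 − 0.125) = 8/7.
Single-dose peak C₀ = D/Vd = 40/10 = 4 mg/L.
Steady-state peak Cmax,ss = C₀·R = 4 × 8/7 ≈ 4.571 mg/L.
Peak 4.6 mg/L vs MTC 9 mg/L: below toxic threshold.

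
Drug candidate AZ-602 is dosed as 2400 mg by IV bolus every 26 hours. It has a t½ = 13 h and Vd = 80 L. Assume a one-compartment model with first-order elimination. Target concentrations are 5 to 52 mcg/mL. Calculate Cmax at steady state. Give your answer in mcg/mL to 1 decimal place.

40.0 mcg/mL

The dosing interval is 2 half-lives, so f = 2^(−2) = 0.25.
Accumulation ratio R = 1/(1 − f) = 1/0.75 = 4/3.
Single-dose peak C₀ = D/Vd = 2400/80 = 30 mcg/mL.
Steady-state peak Cmax,ss = C₀·R = 30 × 4/3 ≈ 40.000 mcg/mL.
Peak 40.0 mcg/mL vs MTC 52 mcg/mL: below toxic threshold.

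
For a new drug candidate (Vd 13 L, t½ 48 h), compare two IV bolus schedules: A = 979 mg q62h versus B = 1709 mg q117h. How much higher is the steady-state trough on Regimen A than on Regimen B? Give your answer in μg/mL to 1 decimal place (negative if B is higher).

Regimen A: f = (1/2)^(62/48) ≈ 0.4085; Cmin,ss = (979/13)·f/(1−f) ≈ 52.009 μg/mL.
Regimen B: f = (1/2)^(117/48) ≈ 0.1846; Cmin,ss = (1709/13)·f/(1−f) ≈ 29.762 μg/mL.
Difference ≈ 52.009 − 29.762 ≈ 22.247 μg/mL.

22.2 μg/mL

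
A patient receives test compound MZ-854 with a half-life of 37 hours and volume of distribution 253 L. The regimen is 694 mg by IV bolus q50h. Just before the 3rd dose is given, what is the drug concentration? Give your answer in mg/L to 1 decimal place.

1.5 mg/L

f = (1/2)^(τ/t½) = (1/2)^(50/37) ≈ 0.3919.
C₀ = D/Vd = 694/253 ≈ 2.743 mg/L.
Before the 3rd dose, 2 doses have been given. Superposition: Cmin = C₀·(f + f²).
≈ 2.743 × (0.3919 + 0.1536) ≈ 2.743 × 0.5455 ≈ 1.496 mg/L.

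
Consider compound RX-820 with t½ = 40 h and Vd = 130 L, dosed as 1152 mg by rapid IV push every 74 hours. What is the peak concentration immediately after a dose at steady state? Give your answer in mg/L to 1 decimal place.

k = ln2/t½ = ln2/40 ≈ 0.017329 h⁻¹; fraction remaining f = e^(−kτ) = e^(−0.017329×74) ≈ 0.2774.
Accumulation ratio R = 1/(1 − f) ≈ 1/0.7226 ≈ 1.3839.
Single-dose peak C₀ = D/Vd = 1152/130 ≈ 8.862 mg/L.
Steady-state peak Cmax,ss = C₀·R ≈ 8.862 × 1.3839 ≈ 12.264 mg/L.

12.3 mg/L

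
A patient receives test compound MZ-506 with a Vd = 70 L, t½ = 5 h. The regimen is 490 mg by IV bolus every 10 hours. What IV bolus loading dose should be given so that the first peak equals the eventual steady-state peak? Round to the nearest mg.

f = (1/2)^(10/5) ≈ 0.250000; accumulation ratio R = 1/(1−f) ≈ 1.33333.
Loading dose to hit Cmax,ss on first dose: D_load = D_maint·R ≈ 490 × 1.33333 ≈ 653.33 mg.

653 mg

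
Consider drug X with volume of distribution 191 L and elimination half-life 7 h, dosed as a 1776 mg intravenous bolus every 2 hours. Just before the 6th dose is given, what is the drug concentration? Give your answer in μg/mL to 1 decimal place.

f = (1/2)^(τ/t½) = (1/2)^(2/7) ≈ 0.8203.
C₀ = D/Vd = 1776/191 ≈ 9.298 μg/mL.
Before the 6th dose, 5 doses have been given. Superposition: Cmin = C₀·(f + f² + … + f^5).
≈ 9.298 × (0.8203 + 0.6729 + 0.5520 + 0.4528 + 0.3714) ≈ 9.298 × 2.8694 ≈ 26.680 μg/mL.

26.7 μg/mL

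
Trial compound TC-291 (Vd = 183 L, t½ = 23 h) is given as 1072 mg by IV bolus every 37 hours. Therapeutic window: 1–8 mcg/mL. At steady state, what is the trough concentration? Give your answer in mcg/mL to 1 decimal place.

2.9 mcg/mL

k = ln2/t½ = ln2/23 ≈ 0.030137 h⁻¹; fraction remaining f = e^(−kτ) = e^(−0.030137×37) ≈ 0.3279.
Single-dose peak C₀ = D/Vd = 1072/183 ≈ 5.858 mcg/mL.
Steady-state trough Cmin,ss = C₀·f/(1−f) ≈ 5.858 × 0.3279/0.6721 ≈ 2.858 mcg/mL.
Trough 2.9 mcg/mL vs MEC 1 mcg/mL: adequate.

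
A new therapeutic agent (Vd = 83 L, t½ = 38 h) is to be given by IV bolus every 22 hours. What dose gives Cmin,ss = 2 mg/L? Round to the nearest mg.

τ/t½ = 22/38 ≈ 0.57895, so f = (1/2)^(22/38) ≈ 0.669452.
Cmin,ss = (D/Vd)·f/(1−f), so D = Cmin,ss·Vd·(1−f)/f.
D = 2 × 83 × (1−f)/f ≈ 2 × 83 × 0.49376 ≈ 81.96 mg.

82 mg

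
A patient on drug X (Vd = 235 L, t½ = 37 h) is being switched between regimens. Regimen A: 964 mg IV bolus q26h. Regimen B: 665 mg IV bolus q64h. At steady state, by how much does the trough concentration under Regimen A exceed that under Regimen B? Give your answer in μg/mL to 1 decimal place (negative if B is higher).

Regimen A: f = (1/2)^(26/37) ≈ 0.6144; Cmin,ss = (964/235)·f/(1−f) ≈ 6.536 μg/mL.
Regimen B: f = (1/2)^(64/37) ≈ 0.3015; Cmin,ss = (665/235)·f/(1−f) ≈ 1.221 μg/mL.
Difference ≈ 6.536 − 1.221 ≈ 5.315 μg/mL.

5.3 μg/mL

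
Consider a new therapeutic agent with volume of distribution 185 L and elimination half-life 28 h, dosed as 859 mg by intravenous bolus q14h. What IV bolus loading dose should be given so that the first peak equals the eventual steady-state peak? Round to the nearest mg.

f = (1/2)^(14/28) ≈ 0.707107; accumulation ratio R = 1/(1−f) ≈ 3.41422.
Loading dose to hit Cmax,ss on first dose: D_load = D_maint·R ≈ 859 × 3.41422 ≈ 2932.81 mg.

2933 mg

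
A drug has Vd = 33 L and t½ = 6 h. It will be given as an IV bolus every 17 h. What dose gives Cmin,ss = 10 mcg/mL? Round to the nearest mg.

τ/t½ = 17/6 ≈ 2.8333, so f = (1/2)^(17/6) ≈ 0.140308.
Cmin,ss = (D/Vd)·f/(1−f), so D = Cmin,ss·Vd·(1−f)/f.
D = 10 × 33 × (1−f)/f ≈ 10 × 33 × 6.12718 ≈ 2021.97 mg.

2022 mg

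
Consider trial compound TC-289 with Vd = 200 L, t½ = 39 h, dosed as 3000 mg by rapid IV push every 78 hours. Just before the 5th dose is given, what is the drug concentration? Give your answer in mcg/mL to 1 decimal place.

f = (1/2)^(τ/t½) = (1/2)^(78/39) ≈ 0.2500.
C₀ = D/Vd = 3000/200 ≈ 15.000 mcg/mL.
Before the 5th dose, 4 doses have been given. Superposition: Cmin = C₀·(f + f² + … + f^4).
≈ 15.000 × (0.2500 + 0.0625 + 0.0156 + 0.0039) ≈ 15.000 × 0.3320 ≈ 4.980 mcg/mL.

5.0 mcg/mL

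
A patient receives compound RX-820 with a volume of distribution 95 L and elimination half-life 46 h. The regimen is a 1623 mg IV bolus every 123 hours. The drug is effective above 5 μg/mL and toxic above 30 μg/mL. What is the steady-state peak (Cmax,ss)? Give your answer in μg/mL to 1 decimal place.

k = ln2/t½ = ln2/46 ≈ 0.015068 h⁻¹; fraction remaining f = e^(−kτ) = e^(−0.015068×123) ≈ 0.1567.
At steady state, accumulation factor R = 1/(1 − e^(−kτ)) ≈ 1.1858.
Single-dose peak C₀ = D/Vd = 1623/95 ≈ 17.084 μg/mL.
Steady-state peak Cmax,ss = C₀·R ≈ 17.084 × 1.1858 ≈ 20.258 μg/mL.
Peak 20.3 μg/mL vs MTC 30 μg/mL: below toxic threshold.

20.3 μg/mL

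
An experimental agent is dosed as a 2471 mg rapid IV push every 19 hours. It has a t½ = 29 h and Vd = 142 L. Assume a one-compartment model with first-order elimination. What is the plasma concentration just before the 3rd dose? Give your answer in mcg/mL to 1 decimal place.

18.1 mcg/mL

f = (1/2)^(τ/t½) = (1/2)^(19/29) ≈ 0.6350.
C₀ = D/Vd = 2471/142 ≈ 17.401 mcg/mL.
Before the 3rd dose, 2 doses have been given. Superposition: Cmin = C₀·(f + f²).
≈ 17.401 × (0.6350 + 0.4032) ≈ 17.401 × 1.0382 ≈ 18.066 mcg/mL.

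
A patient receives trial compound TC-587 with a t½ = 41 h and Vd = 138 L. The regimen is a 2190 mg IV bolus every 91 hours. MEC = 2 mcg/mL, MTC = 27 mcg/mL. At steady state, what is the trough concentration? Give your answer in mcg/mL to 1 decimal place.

4.3 mcg/mL

k = ln2/t½ = ln2/41 ≈ 0.016906 h⁻¹; fraction remaining f = e^(−kτ) = e^(−0.016906×91) ≈ 0.2147.
Accumulation ratio R = 1/(1 − f) ≈ 1/0.7853 ≈ 1.2734.
Single-dose peak C₀ = D/Vd = 2190/138 ≈ 15.870 mcg/mL.
Cmax,ss = C₀/(1 − f) ≈ 15.870/0.7853 ≈ 20.209 mcg/mL.
One interval later, Cmin,ss = Cmax,ss·e^(−kτ) ≈ 20.209 × 0.2147 ≈ 4.339 mcg/mL.
Trough 4.3 mcg/mL vs MEC 2 mcg/mL: adequate.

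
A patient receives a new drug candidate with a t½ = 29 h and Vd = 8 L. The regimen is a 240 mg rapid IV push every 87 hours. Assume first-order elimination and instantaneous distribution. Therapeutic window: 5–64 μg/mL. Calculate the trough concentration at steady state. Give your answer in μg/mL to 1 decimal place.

τ = 87 h = 3 half-lives, so f = (1/2)^3 = 0.125.
Accumulation ratio R = 1/(1 − f) = 1/0.875 = 8/7.
Single-dose peak C₀ = D/Vd = 240/8 = 30 μg/mL.
Steady-state peak Cmax,ss = C₀·R = 30 × 8/7 ≈ 34.286 μg/mL.
Steady-state trough Cmin,ss = Cmax,ss·f ≈ 34.286 × 0.125 ≈ 4.286 μg/mL.
Trough 4.3 μg/mL vs MEC 5 μg/mL: subtherapeutic.

4.3 μg/mL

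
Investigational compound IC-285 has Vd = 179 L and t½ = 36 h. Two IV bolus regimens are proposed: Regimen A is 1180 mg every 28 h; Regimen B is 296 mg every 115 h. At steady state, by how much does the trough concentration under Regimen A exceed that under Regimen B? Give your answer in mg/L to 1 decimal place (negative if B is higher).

9.0 mg/L

Regimen A: f = (1/2)^(28/36) ≈ 0.5833; Cmin,ss = (1180/179)·f/(1−f) ≈ 9.228 mg/L.
Regimen B: f = (1/2)^(115/36) ≈ 0.1092; Cmin,ss = (296/179)·f/(1−f) ≈ 0.203 mg/L.
Difference ≈ 9.228 − 0.203 ≈ 9.025 mg/L.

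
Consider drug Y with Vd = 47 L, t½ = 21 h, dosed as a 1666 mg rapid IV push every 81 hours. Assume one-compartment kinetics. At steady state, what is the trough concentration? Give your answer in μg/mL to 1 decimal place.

τ/t½ = 81/21 ≈ 3.8571, so fraction remaining f = (1/2)^(81/21) ≈ 0.0690.
At steady state, accumulation factor R = 1/(1 − e^(−kτ)) ≈ 1.0741.
Single-dose peak C₀ = D/Vd = 1666/47 ≈ 35.447 μg/mL.
Cmax,ss = C₀/(1 − f) ≈ 35.447/0.9310 ≈ 38.074 μg/mL.
One interval later, Cmin,ss = Cmax,ss·e^(−kτ) ≈ 38.074 × 0.0690 ≈ 2.627 μg/mL.

2.6 μg/mL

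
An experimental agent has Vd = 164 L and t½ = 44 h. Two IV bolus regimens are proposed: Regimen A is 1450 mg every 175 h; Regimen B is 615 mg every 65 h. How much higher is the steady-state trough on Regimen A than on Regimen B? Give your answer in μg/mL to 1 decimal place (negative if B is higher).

Regimen A: f = (1/2)^(175/44) ≈ 0.0635; Cmin,ss = (1450/164)·f/(1−f) ≈ 0.600 μg/mL.
Regimen B: f = (1/2)^(65/44) ≈ 0.3592; Cmin,ss = (615/164)·f/(1−f) ≈ 2.102 μg/mL.
Difference ≈ 0.600 − 2.102 ≈ -1.502 μg/mL.

-1.5 μg/mL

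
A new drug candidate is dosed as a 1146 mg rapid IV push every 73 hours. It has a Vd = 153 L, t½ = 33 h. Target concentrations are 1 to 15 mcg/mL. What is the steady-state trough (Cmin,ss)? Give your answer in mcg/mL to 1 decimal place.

k = ln2/t½ = ln2/33 ≈ 0.021004 h⁻¹; fraction remaining f = e^(−kτ) = e^(−0.021004×73) ≈ 0.2158.
Single-dose peak C₀ = D/Vd = 1146/153 ≈ 7.490 mcg/mL.
Steady-state trough Cmin,ss = C₀·f/(1−f) ≈ 7.490 × 0.2158/0.7842 ≈ 2.061 mcg/mL.
Trough 2.1 mcg/mL vs MEC 1 mcg/mL: adequate.

2.1 mcg/mL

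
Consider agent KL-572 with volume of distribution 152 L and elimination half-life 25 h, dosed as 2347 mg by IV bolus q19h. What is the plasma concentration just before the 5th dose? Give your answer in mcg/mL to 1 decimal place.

19.6 mcg/mL

f = (1/2)^(τ/t½) = (1/2)^(19/25) ≈ 0.5905.
C₀ = D/Vd = 2347/152 ≈ 15.441 mcg/mL.
Before the 5th dose, 4 doses have been given. Superposition: Cmin = C₀·(f + f² + … + f^4).
≈ 15.441 × (0.5905 + 0.3487 + 0.2059 + 0.1216) ≈ 15.441 × 1.2667 ≈ 19.559 mcg/mL.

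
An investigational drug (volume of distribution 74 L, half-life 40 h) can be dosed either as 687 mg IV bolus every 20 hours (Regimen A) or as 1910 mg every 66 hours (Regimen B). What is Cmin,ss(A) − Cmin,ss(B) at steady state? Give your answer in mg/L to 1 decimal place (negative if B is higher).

10.3 mg/L

Regimen A: f = (1/2)^(20/40) ≈ 0.7071; Cmin,ss = (687/74)·f/(1−f) ≈ 22.412 mg/L.
Regimen B: f = (1/2)^(66/40) ≈ 0.3186; Cmin,ss = (1910/74)·f/(1−f) ≈ 12.068 mg/L.
Difference ≈ 22.412 − 12.068 ≈ 10.344 mg/L.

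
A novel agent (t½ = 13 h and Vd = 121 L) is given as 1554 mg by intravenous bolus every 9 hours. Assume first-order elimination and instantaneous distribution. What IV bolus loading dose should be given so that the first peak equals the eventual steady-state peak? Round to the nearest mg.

f = (1/2)^(9/13) ≈ 0.618863; accumulation ratio R = 1/(1−f) ≈ 2.62373.
Loading dose to hit Cmax,ss on first dose: D_load = D_maint·R ≈ 1554 × 2.62373 ≈ 4077.28 mg.

4077 mg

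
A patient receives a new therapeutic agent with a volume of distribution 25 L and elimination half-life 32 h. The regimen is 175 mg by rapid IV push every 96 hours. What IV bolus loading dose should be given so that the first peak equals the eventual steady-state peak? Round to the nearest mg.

200 mg

f = (1/2)^(96/32) ≈ 0.125000; accumulation ratio R = 1/(1−f) ≈ 1.14286.
Loading dose to hit Cmax,ss on first dose: D_load = D_maint·R ≈ 175 × 1.14286 ≈ 200.00 mg.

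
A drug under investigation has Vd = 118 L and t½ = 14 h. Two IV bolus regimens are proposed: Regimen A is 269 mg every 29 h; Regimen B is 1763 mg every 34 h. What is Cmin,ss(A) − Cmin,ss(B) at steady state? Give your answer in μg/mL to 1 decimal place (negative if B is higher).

Regimen A: f = (1/2)^(29/14) ≈ 0.2379; Cmin,ss = (269/118)·f/(1−f) ≈ 0.712 μg/mL.
Regimen B: f = (1/2)^(34/14) ≈ 0.1857; Cmin,ss = (1763/118)·f/(1−f) ≈ 3.407 μg/mL.
Difference ≈ 0.712 − 3.407 ≈ -2.695 μg/mL.

-2.7 μg/mL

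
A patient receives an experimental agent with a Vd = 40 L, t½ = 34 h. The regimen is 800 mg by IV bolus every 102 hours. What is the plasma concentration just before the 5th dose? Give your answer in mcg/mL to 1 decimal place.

f = (1/2)^(τ/t½) = (1/2)^(102/34) ≈ 0.1250.
C₀ = D/Vd = 800/40 ≈ 20.000 mcg/mL.
Before the 5th dose, 4 doses have been given. Superposition: Cmin = C₀·(f + f² + … + f^4).
≈ 20.000 × (0.1250 + 0.0156 + 0.0020 + 0.0002) ≈ 20.000 × 0.1428 ≈ 2.856 mcg/mL.

2.9 mcg/mL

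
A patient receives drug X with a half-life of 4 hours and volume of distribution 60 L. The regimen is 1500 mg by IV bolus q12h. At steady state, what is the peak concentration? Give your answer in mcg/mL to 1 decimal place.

28.6 mcg/mL

The dosing interval is 3 half-lives, so f = 2^(−3) = 0.125.
At steady state, R = 1/(1 − 0.125) = 8/7.
Single-dose peak C₀ = D/Vd = 1500/60 = 25 mcg/mL.
Steady-state peak Cmax,ss = C₀·R = 25 × 8/7 ≈ 28.571 mcg/mL.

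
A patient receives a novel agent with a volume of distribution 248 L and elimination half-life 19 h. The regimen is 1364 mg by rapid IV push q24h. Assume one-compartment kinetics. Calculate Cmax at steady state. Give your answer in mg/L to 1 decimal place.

τ/t½ = 24/19 ≈ 1.2632, so fraction remaining f = (1/2)^(24/19) ≈ 0.4166.
Accumulation ratio R = 1/(1 − f) ≈ 1/0.5834 ≈ 1.7141.
Each bolus raises the concentration by D/Vd = 1364/248 ≈ 5.500 mg/L.
Cmax,ss = C₀/(1 − f) ≈ 5.500/0.5834 ≈ 9.427 mg/L.

9.4 mg/L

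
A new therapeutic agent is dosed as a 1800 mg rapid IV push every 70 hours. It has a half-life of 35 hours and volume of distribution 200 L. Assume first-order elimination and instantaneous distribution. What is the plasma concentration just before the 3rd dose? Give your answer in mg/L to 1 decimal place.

f = (1/2)^(τ/t½) = (1/2)^(70/35) ≈ 0.2500.
C₀ = D/Vd = 1800/200 ≈ 9.000 mg/L.
Before the 3rd dose, 2 doses have been given. Superposition: Cmin = C₀·(f + f²).
≈ 9.000 × (0.2500 + 0.0625) ≈ 9.000 × 0.3125 ≈ 2.812 mg/L.

2.8 mg/L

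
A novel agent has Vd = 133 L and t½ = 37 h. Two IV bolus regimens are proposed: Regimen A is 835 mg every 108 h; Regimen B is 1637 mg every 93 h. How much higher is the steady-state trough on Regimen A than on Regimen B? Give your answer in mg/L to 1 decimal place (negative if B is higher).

-1.7 mg/L

Regimen A: f = (1/2)^(108/37) ≈ 0.1322; Cmin,ss = (835/133)·f/(1−f) ≈ 0.956 mg/L.
Regimen B: f = (1/2)^(93/37) ≈ 0.1751; Cmin,ss = (1637/133)·f/(1−f) ≈ 2.613 mg/L.
Difference ≈ 0.956 − 2.613 ≈ -1.657 mg/L.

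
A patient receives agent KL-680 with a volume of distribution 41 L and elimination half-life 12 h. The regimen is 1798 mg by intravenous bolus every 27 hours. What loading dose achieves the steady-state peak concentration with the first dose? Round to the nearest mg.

2277 mg

f = (1/2)^(27/12) ≈ 0.210224; accumulation ratio R = 1/(1−f) ≈ 1.26618.
Loading dose to hit Cmax,ss on first dose: D_load = D_maint·R ≈ 1798 × 1.26618 ≈ 2276.59 mg.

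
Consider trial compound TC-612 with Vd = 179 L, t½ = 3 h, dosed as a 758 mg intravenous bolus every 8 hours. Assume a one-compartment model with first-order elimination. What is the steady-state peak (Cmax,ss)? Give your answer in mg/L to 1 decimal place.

k = ln2/t½ = ln2/3 ≈ 0.231049 h⁻¹; fraction remaining f = e^(−kτ) = e^(−0.231049×8) ≈ 0.1575.
At steady state, accumulation factor R = 1/(1 − e^(−kτ)) ≈ 1.1869.
Single-dose peak C₀ = D/Vd = 758/179 ≈ 4.235 mg/L.
Steady-state peak Cmax,ss = C₀·R ≈ 4.235 × 1.1869 ≈ 5.027 mg/L.

5.0 mg/L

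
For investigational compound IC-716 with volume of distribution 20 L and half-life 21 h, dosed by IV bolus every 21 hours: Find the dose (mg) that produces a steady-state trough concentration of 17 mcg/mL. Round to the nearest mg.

τ/t½ = 21/21 ≈ 1, so f = (1/2)^(21/21) ≈ 0.500000.
Cmin,ss = (D/Vd)·f/(1−f), so D = Cmin,ss·Vd·(1−f)/f.
D = 17 × 20 × (1−f)/f ≈ 17 × 20 × 1.00000 ≈ 340.00 mg.

340 mg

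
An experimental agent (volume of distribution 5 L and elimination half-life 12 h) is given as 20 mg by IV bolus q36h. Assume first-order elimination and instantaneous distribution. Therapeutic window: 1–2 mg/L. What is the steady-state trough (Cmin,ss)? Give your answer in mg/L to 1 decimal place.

The dosing interval is 3 half-lives, so f = 2^(−3) = 0.125.
At steady state, R = 1/(1 − 0.125) = 8/7.
Single-dose peak C₀ = D/Vd = 20/5 = 4 mg/L.
Steady-state peak Cmax,ss = C₀·R = 4 × 8/7 ≈ 4.571 mg/L.
Steady-state trough Cmin,ss = Cmax,ss·f ≈ 4.571 × 0.125 ≈ 0.571 mg/L.
Trough 0.6 mg/L vs MEC 1 mg/L: subtherapeutic.

0.6 mg/L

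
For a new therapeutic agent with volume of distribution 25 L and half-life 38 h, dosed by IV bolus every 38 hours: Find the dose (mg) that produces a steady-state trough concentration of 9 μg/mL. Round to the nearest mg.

225 mg

τ/t½ = 38/38 ≈ 1, so f = (1/2)^(38/38) ≈ 0.500000.
Cmin,ss = (D/Vd)·f/(1−f), so D = Cmin,ss·Vd·(1−f)/f.
D = 9 × 25 × (1−f)/f ≈ 9 × 25 × 1.00000 ≈ 225.00 mg.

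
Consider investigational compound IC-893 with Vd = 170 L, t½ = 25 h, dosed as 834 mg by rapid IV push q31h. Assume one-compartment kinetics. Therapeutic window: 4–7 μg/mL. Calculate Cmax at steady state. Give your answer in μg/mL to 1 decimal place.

Over one 31-h interval, 31/25 ≈ 1.24 half-lives elapse, leaving f ≈ 0.4234 of each dose.
Accumulation ratio R = 1/(1 − f) ≈ 1/0.5766 ≈ 1.7343.
Each bolus raises the concentration by D/Vd = 834/170 ≈ 4.906 μg/mL.
Steady-state peak Cmax,ss = C₀·R ≈ 4.906 × 1.7343 ≈ 8.508 μg/mL.
Peak 8.5 μg/mL vs MTC 7 μg/mL: exceeds toxic threshold.

8.5 μg/mL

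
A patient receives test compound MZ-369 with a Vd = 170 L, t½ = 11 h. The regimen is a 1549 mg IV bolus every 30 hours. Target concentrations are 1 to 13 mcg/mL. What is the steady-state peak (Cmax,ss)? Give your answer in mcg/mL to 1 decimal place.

τ/t½ = 30/11 ≈ 2.7273, so fraction remaining f = (1/2)^(30/11) ≈ 0.1510.
Accumulation ratio R = 1/(1 − f) ≈ 1/0.8490 ≈ 1.1779.
Each bolus raises the concentration by D/Vd = 1549/170 ≈ 9.112 mcg/mL.
Steady-state peak Cmax,ss = C₀·R ≈ 9.112 × 1.1779 ≈ 10.733 mcg/mL.
Peak 10.7 mcg/mL vs MTC 13 mcg/mL: below toxic threshold.

10.7 mcg/mL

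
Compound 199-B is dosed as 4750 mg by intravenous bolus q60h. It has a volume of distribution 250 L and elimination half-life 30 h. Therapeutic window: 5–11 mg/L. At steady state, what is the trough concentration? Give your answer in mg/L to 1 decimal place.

6.3 mg/L

τ = 60 h = 2 half-lives, so f = (1/2)^2 = 0.25.
At steady state, R = 1/(1 − 0.25) = 4/3.
Single-dose peak C₀ = D/Vd = 4750/250 = 19 mg/L.
Steady-state peak Cmax,ss = C₀·R = 19 × 4/3 ≈ 25.333 mg/L.
Steady-state trough Cmin,ss = Cmax,ss·f ≈ 25.333 × 0.25 ≈ 6.333 mg/L.
Trough 6.3 mg/L vs MEC 5 mg/L: adequate.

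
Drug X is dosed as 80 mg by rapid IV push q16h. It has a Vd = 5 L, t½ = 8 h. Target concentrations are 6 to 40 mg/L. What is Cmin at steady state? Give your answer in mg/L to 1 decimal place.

τ = 16 h = 2 half-lives, so f = (1/2)^2 = 0.25.
At steady state, R = 1/(1 − 0.25) = 4/3.
Single-dose peak C₀ = D/Vd = 80/5 = 16 mg/L.
Steady-state peak Cmax,ss = C₀·R = 16 × 4/3 ≈ 21.333 mg/L.
Steady-state trough Cmin,ss = Cmax,ss·f ≈ 21.333 × 0.25 ≈ 5.333 mg/L.
Trough 5.3 mg/L vs MEC 6 mg/L: subtherapeutic.

5.3 mg/L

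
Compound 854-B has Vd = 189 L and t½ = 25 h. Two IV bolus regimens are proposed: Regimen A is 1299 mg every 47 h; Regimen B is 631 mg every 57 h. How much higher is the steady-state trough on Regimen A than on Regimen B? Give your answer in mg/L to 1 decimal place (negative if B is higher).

Regimen A: f = (1/2)^(47/25) ≈ 0.2717; Cmin,ss = (1299/189)·f/(1−f) ≈ 2.564 mg/L.
Regimen B: f = (1/2)^(57/25) ≈ 0.2059; Cmin,ss = (631/189)·f/(1−f) ≈ 0.866 mg/L.
Difference ≈ 2.564 − 0.866 ≈ 1.698 mg/L.

1.7 mg/L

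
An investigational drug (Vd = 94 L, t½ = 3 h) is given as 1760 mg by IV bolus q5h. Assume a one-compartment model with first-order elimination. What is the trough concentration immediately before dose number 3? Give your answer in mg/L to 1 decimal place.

7.8 mg/L

f = (1/2)^(τ/t½) = (1/2)^(5/3) ≈ 0.3150.
C₀ = D/Vd = 1760/94 ≈ 18.723 mg/L.
Before the 3rd dose, 2 doses have been given. Superposition: Cmin = C₀·(f + f²).
≈ 18.723 × (0.3150 + 0.0992) ≈ 18.723 × 0.4142 ≈ 7.755 mg/L.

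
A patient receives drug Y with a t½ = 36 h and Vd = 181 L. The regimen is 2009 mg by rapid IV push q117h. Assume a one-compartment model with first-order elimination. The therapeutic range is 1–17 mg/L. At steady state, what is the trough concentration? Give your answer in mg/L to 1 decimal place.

1.3 mg/L

τ/t½ = 117/36 ≈ 3.25, so fraction remaining f = (1/2)^(117/36) ≈ 0.1051.
Accumulation ratio R = 1/(1 − f) ≈ 1/0.8949 ≈ 1.1174.
Single-dose peak C₀ = D/Vd = 2009/181 ≈ 11.099 mg/L.
Steady-state peak Cmax,ss = C₀·R ≈ 11.099 × 1.1174 ≈ 12.402 mg/L.
One interval later, Cmin,ss = Cmax,ss·e^(−kτ) ≈ 12.402 × 0.1051 ≈ 1.303 mg/L.
Trough 1.3 mg/L vs MEC 1 mg/L: adequate.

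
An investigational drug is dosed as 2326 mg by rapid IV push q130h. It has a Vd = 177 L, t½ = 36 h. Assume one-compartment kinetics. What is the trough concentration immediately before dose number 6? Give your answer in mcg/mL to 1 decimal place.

1.2 mcg/mL

f = (1/2)^(τ/t½) = (1/2)^(130/36) ≈ 0.0818.
C₀ = D/Vd = 2326/177 ≈ 13.141 mcg/mL.
Before the 6th dose, 5 doses have been given. Superposition: Cmin = C₀·(f + f² + … + f^5).
≈ 13.141 × (0.0818 + 0.0067 + 0.0005 + 0.0000 + 0.0000) ≈ 13.141 × 0.0890 ≈ 1.170 mcg/mL.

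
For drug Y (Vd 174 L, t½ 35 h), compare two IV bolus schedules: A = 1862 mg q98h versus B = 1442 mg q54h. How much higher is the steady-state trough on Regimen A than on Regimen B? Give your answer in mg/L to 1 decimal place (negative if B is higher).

Regimen A: f = (1/2)^(98/35) ≈ 0.1436; Cmin,ss = (1862/174)·f/(1−f) ≈ 1.794 mg/L.
Regimen B: f = (1/2)^(54/35) ≈ 0.3432; Cmin,ss = (1442/174)·f/(1−f) ≈ 4.330 mg/L.
Difference ≈ 1.794 − 4.330 ≈ -2.536 mg/L.

-2.5 mg/L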